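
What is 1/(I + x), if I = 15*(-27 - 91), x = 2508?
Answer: 1/738 ≈ 0.0013550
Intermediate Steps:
I = -1770 (I = 15*(-118) = -1770)
1/(I + x) = 1/(-1770 + 2508) = 1/738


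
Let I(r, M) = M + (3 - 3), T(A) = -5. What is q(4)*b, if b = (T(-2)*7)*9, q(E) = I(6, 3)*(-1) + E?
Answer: -315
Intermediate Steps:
I(r, M) = M (I(r, M) = M + 0 = M)
q(E) = -3 + E (q(E) = 3*(-1) + E = -3 + E)
b = -315 (b = -5*7*9 = -35*9 = -315)
q(4)*b = (-3 + 4)*(-315) = 1*(-315) = -315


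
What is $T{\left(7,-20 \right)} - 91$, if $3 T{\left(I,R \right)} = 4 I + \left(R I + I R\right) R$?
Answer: $1785$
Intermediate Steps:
$T{\left(I,R \right)} = \frac{4 I}{3} + \frac{2 I R^{2}}{3}$ ($T{\left(I,R \right)} = \frac{4 I + \left(R I + I R\right) R}{3} = \frac{4 I + \left(I R + I R\right) R}{3} = \frac{4 I + 2 I R R}{3} = \frac{4 I + 2 I R^{2}}{3} = \frac{4 I}{3} + \frac{2 I R^{2}}{3}$)
$T{\left(7,-20 \right)} - 91 = \frac{2}{3} \cdot 7 \left(2 + \left(-20\right)^{2}\right) - 91 = \frac{2}{3} \cdot 7 \left(2 + 400\right) - 91 = \frac{2}{3} \cdot 7 \cdot 402 - 91 = 1876 - 91 = 1785$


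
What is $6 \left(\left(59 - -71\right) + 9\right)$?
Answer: $834$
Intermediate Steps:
$6 \left(\left(59 - -71\right) + 9\right) = 6 \left(\left(59 + 71\right) + 9\right) = 6 \left(130 + 9\right) = 6 \cdot 139 = 834$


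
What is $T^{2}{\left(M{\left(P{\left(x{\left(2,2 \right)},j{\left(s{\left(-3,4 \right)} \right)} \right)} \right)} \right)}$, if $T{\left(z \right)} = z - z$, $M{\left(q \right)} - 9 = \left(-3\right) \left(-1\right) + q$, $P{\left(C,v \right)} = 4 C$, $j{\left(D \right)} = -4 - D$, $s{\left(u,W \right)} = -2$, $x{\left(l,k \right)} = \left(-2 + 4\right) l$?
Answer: $0$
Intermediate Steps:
$x{\left(l,k \right)} = 2 l$
$M{\left(q \right)} = 12 + q$ ($M{\left(q \right)} = 9 + \left(\left(-3\right) \left(-1\right) + q\right) = 9 + \left(3 + q\right) = 12 + q$)
$T{\left(z \right)} = 0$
$T^{2}{\left(M{\left(P{\left(x{\left(2,2 \right)},j{\left(s{\left(-3,4 \right)} \right)} \right)} \right)} \right)} = 0^{2} = 0$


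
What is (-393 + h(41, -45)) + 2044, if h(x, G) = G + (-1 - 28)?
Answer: 1577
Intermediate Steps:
h(x, G) = -29 + G (h(x, G) = G - 29 = -29 + G)
(-393 + h(41, -45)) + 2044 = (-393 + (-29 - 45)) + 2044 = (-393 - 74) + 2044 = -467 + 2044 = 1577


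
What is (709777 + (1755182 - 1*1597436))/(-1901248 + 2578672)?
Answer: 867523/677424 ≈ 1.2806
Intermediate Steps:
(709777 + (1755182 - 1*1597436))/(-1901248 + 2578672) = (709777 + (1755182 - 1597436))/677424 = (709777 + 157746)*(1/677424) = 867523*(1/677424) = 867523/677424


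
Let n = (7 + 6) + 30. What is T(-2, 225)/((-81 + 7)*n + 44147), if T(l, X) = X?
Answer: 15/2731 ≈ 0.0054925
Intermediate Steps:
n = 43 (n = 13 + 30 = 43)
T(-2, 225)/((-81 + 7)*n + 44147) = 225/((-81 + 7)*43 + 44147) = 225/(-74*43 + 44147) = 225/(-3182 + 44147) = 225/40965 = 225*(1/40965) = 15/2731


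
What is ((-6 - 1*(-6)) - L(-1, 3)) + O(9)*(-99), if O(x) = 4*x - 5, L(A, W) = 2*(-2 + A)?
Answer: -3063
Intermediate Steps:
L(A, W) = -4 + 2*A
O(x) = -5 + 4*x
((-6 - 1*(-6)) - L(-1, 3)) + O(9)*(-99) = ((-6 - 1*(-6)) - (-4 + 2*(-1))) + (-5 + 4*9)*(-99) = ((-6 + 6) - (-4 - 2)) + (-5 + 36)*(-99) = (0 - 1*(-6)) + 31*(-99) = (0 + 6) - 3069 = 6 - 3069 = -3063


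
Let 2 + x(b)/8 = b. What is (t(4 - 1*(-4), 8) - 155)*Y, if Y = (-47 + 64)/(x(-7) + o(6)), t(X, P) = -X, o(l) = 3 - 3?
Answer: 2771/72 ≈ 38.486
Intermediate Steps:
x(b) = -16 + 8*b
o(l) = 0
Y = -17/72 (Y = (-47 + 64)/((-16 + 8*(-7)) + 0) = 17/((-16 - 56) + 0) = 17/(-72 + 0) = 17/(-72) = 17*(-1/72) = -17/72 ≈ -0.23611)
(t(4 - 1*(-4), 8) - 155)*Y = (-(4 - 1*(-4)) - 155)*(-17/72) = (-(4 + 4) - 155)*(-17/72) = (-1*8 - 155)*(-17/72) = (-8 - 155)*(-17/72) = -163*(-17/72) = 2771/72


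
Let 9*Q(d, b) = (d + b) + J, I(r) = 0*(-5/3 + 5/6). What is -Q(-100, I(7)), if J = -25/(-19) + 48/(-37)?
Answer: 23429/2109 ≈ 11.109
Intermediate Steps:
J = 13/703 (J = -25*(-1/19) + 48*(-1/37) = 25/19 - 48/37 = 13/703 ≈ 0.018492)
I(r) = 0 (I(r) = 0*(-5*1/3 + 5*(1/6)) = 0*(-5/3 + 5/6) = 0*(-5/6) = 0)
Q(d, b) = 13/6327 + b/9 + d/9 (Q(d, b) = ((d + b) + 13/703)/9 = ((b + d) + 13/703)/9 = (13/703 + b + d)/9 = 13/6327 + b/9 + d/9)
-Q(-100, I(7)) = -(13/6327 + (1/9)*0 + (1/9)*(-100)) = -(13/6327 + 0 - 100/9) = -1*(-23429/2109) = 23429/2109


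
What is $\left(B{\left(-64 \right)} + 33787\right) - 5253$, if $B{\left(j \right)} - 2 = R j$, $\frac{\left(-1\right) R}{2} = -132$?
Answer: $11640$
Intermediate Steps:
$R = 264$ ($R = \left(-2\right) \left(-132\right) = 264$)
$B{\left(j \right)} = 2 + 264 j$
$\left(B{\left(-64 \right)} + 33787\right) - 5253 = \left(\left(2 + 264 \left(-64\right)\right) + 33787\right) - 5253 = \left(\left(2 - 16896\right) + 33787\right) - 5253 = \left(-16894 + 33787\right) - 5253 = 16893 - 5253 = 11640$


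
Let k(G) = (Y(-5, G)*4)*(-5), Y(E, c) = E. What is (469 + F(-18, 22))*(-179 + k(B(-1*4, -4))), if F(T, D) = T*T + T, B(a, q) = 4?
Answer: -61225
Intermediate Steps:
k(G) = 100 (k(G) = -5*4*(-5) = -20*(-5) = 100)
F(T, D) = T + T² (F(T, D) = T² + T = T + T²)
(469 + F(-18, 22))*(-179 + k(B(-1*4, -4))) = (469 - 18*(1 - 18))*(-179 + 100) = (469 - 18*(-17))*(-79) = (469 + 306)*(-79) = 775*(-79) = -61225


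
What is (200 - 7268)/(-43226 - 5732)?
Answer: 3534/24479 ≈ 0.14437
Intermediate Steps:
(200 - 7268)/(-43226 - 5732) = -7068/(-48958) = -7068*(-1/48958) = 3534/24479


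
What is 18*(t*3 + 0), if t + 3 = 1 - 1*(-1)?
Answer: -54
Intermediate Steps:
t = -1 (t = -3 + (1 - 1*(-1)) = -3 + (1 + 1) = -3 + 2 = -1)
18*(t*3 + 0) = 18*(-1*3 + 0) = 18*(-3 + 0) = 18*(-3) = -54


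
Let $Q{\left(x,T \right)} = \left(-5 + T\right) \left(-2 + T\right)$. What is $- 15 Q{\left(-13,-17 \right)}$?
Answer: $-6270$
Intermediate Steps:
$- 15 Q{\left(-13,-17 \right)} = - 15 \left(10 + \left(-17\right)^{2} - -119\right) = - 15 \left(10 + 289 + 119\right) = \left(-15\right) 418 = -6270$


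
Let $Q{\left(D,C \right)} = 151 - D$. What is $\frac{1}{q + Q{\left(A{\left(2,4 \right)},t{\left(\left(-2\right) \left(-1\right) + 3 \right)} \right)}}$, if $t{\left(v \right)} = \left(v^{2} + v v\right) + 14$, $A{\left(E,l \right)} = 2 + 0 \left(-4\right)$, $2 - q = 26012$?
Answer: $- \frac{1}{25861} \approx -3.8668 \cdot 10^{-5}$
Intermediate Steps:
$q = -26010$ ($q = 2 - 26012 = -26010$)
$A{\left(E,l \right)} = 2$ ($A{\left(E,l \right)} = 2 + 0 = 2$)
$t{\left(v \right)} = 14 + 2 v^{2}$ ($t{\left(v \right)} = \left(v^{2} + v^{2}\right) + 14 = 2 v^{2} + 14 = 14 + 2 v^{2}$)
$\frac{1}{q + Q{\left(A{\left(2,4 \right)},t{\left(\left(-2\right) \left(-1\right) + 3 \right)} \right)}} = \frac{1}{-26010 + \left(151 - 2\right)} = \frac{1}{-26010 + 149} = \frac{1}{-25861} = - \frac{1}{25861}$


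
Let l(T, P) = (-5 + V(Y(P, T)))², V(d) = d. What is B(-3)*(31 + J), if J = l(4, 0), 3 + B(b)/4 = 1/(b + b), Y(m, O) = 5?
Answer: -1178/3 ≈ -392.67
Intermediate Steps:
B(b) = -12 + 2/b (B(b) = -12 + 4/(b + b) = -12 + 4/((2*b)) = -12 + 4*(1/(2*b)) = -12 + 2/b)
l(T, P) = 0 (l(T, P) = (-5 + 5)² = 0² = 0)
J = 0
B(-3)*(31 + J) = (-12 + 2/(-3))*(31 + 0) = (-12 + 2*(-⅓))*31 = (-12 - ⅔)*31 = -38/3*31 = -1178/3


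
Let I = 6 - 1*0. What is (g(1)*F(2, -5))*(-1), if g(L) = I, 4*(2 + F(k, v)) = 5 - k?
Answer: 15/2 ≈ 7.5000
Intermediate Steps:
F(k, v) = -3/4 - k/4 (F(k, v) = -2 + (5 - k)/4 = -2 + (5/4 - k/4) = -3/4 - k/4)
I = 6 (I = 6 + 0 = 6)
g(L) = 6
(g(1)*F(2, -5))*(-1) = (6*(-3/4 - 1/4*2))*(-1) = (6*(-3/4 - 1/2))*(-1) = (6*(-5/4))*(-1) = -15/2*(-1) = 15/2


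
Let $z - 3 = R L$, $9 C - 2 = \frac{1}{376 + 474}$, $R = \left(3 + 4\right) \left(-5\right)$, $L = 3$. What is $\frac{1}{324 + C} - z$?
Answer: $\frac{28110928}{275589} \approx 102.0$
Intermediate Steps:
$R = -35$ ($R = 7 \left(-5\right) = -35$)
$C = \frac{189}{850}$ ($C = \frac{2}{9} + \frac{1}{9 \left(376 + 474\right)} = \frac{2}{9} + \frac{1}{9 \cdot 850} = \frac{2}{9} + \frac{1}{9} \cdot \frac{1}{850} = \frac{2}{9} + \frac{1}{7650} = \frac{189}{850} \approx 0.22235$)
$z = -102$ ($z = 3 - 105 = -102$)
$\frac{1}{324 + C} - z = \frac{1}{324 + \frac{189}{850}} - -102 = \frac{1}{\frac{275589}{850}} + 102 = \frac{850}{275589} + 102 = \frac{28110928}{275589}$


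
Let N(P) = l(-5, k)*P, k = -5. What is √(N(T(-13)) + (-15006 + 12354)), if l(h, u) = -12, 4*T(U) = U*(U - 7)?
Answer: 2*I*√858 ≈ 58.583*I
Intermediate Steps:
T(U) = U*(-7 + U)/4 (T(U) = (U*(U - 7))/4 = (U*(-7 + U))/4 = U*(-7 + U)/4)
N(P) = -12*P
√(N(T(-13)) + (-15006 + 12354)) = √(-3*(-13)*(-7 - 13) + (-15006 + 12354)) = √(-3*(-13)*(-20) - 2652) = √(-12*65 - 2652) = √(-780 - 2652) = √(-3432) = 2*I*√858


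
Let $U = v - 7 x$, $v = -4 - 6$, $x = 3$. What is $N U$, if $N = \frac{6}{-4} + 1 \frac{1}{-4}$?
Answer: $\frac{217}{4} \approx 54.25$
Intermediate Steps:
$v = -10$ ($v = -4 - 6 = -10$)
$U = -31$ ($U = -10 - 21 = -31$)
$N = - \frac{7}{4}$ ($N = 6 \left(- \frac{1}{4}\right) + 1 \left(- \frac{1}{4}\right) = - \frac{3}{2} - \frac{1}{4} = - \frac{7}{4} \approx -1.75$)
$N U = \left(- \frac{7}{4}\right) \left(-31\right) = \frac{217}{4}$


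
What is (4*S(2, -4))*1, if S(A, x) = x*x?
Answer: 64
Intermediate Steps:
S(A, x) = x²
(4*S(2, -4))*1 = (4*(-4)²)*1 = (4*16)*1 = 64*1 = 64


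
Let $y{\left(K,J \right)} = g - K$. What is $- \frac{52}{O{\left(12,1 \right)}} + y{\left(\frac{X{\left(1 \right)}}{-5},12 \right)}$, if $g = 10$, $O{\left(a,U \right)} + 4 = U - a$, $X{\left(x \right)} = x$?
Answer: $\frac{41}{3} \approx 13.667$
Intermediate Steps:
$O{\left(a,U \right)} = -4 + U - a$ ($O{\left(a,U \right)} = -4 + \left(U - a\right) = -4 + U - a$)
$y{\left(K,J \right)} = 10 - K$
$- \frac{52}{O{\left(12,1 \right)}} + y{\left(\frac{X{\left(1 \right)}}{-5},12 \right)} = - \frac{52}{-4 + 1 - 12} + \left(10 - 1 \frac{1}{-5}\right) = - \frac{52}{-4 + 1 - 12} + \left(10 - 1 \left(- \frac{1}{5}\right)\right) = - \frac{52}{-15} + \left(10 - - \frac{1}{5}\right) = \left(-52\right) \left(- \frac{1}{15}\right) + \left(10 + \frac{1}{5}\right) = \frac{52}{15} + \frac{51}{5} = \frac{41}{3}$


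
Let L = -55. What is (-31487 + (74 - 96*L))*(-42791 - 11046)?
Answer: 1406922321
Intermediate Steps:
(-31487 + (74 - 96*L))*(-42791 - 11046) = (-31487 + (74 - 96*(-55)))*(-42791 - 11046) = (-31487 + (74 + 5280))*(-53837) = (-31487 + 5354)*(-53837) = -26133*(-53837) = 1406922321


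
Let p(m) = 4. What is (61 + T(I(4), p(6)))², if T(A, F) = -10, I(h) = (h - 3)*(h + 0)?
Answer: 2601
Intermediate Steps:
I(h) = h*(-3 + h) (I(h) = (-3 + h)*h = h*(-3 + h))
(61 + T(I(4), p(6)))² = (61 - 10)² = 51² = 2601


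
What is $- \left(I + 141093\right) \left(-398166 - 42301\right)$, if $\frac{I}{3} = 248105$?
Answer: $389993005536$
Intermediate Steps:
$I = 744315$ ($I = 3 \cdot 248105 = 744315$)
$- \left(I + 141093\right) \left(-398166 - 42301\right) = - \left(744315 + 141093\right) \left(-398166 - 42301\right) = - 885408 \left(-440467\right) = \left(-1\right) \left(-389993005536\right) = 389993005536$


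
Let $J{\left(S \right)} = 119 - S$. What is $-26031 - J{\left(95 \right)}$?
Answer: $-26055$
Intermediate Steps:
$-26031 - J{\left(95 \right)} = -26031 - \left(119 - 95\right) = -26031 - 24 = -26055$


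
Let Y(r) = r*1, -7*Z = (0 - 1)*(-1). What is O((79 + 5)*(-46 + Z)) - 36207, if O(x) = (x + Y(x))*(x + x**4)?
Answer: -1749640558512528207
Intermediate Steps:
Z = -1/7 (Z = -(0 - 1)*(-1)/7 = -(-1)*(-1)/7 = -1/7*1 = -1/7 ≈ -0.14286)
Y(r) = r
O(x) = 2*x*(x + x**4) (O(x) = (x + x)*(x + x**4) = (2*x)*(x + x**4) = 2*x*(x + x**4))
O((79 + 5)*(-46 + Z)) - 36207 = 2*((79 + 5)*(-46 - 1/7))**2*(1 + ((79 + 5)*(-46 - 1/7))**3) - 36207 = 2*(84*(-323/7))**2*(1 + (84*(-323/7))**3) - 36207 = 2*(-3876)**2*(1 + (-3876)**3) - 36207 = 2*15023376*(1 - 58230605376) - 36207 = 2*15023376*(-58230605375) - 36207 = -1749640558512492000 - 36207 = -1749640558512528207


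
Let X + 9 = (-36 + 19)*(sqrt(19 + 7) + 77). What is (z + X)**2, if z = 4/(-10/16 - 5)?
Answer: 3536688814/2025 + 2017628*sqrt(26)/45 ≈ 1.9751e+6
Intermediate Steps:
X = -1318 - 17*sqrt(26) (X = -9 + (-36 + 19)*(sqrt(19 + 7) + 77) = -9 - 17*(sqrt(26) + 77) = -9 - 17*(77 + sqrt(26)) = -9 + (-1309 - 17*sqrt(26)) = -1318 - 17*sqrt(26) ≈ -1404.7)
z = -32/45 (z = 4/(-10*1/16 - 5) = 4/(-5/8 - 5) = 4/(-45/8) = -8/45*4 = -32/45 ≈ -0.71111)
(z + X)**2 = (-32/45 + (-1318 - 17*sqrt(26)))**2 = (-59342/45 - 17*sqrt(26))**2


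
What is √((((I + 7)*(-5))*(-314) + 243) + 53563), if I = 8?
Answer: 2*√19339 ≈ 278.13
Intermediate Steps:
√((((I + 7)*(-5))*(-314) + 243) + 53563) = √((((8 + 7)*(-5))*(-314) + 243) + 53563) = √(((15*(-5))*(-314) + 243) + 53563) = √((-75*(-314) + 243) + 53563) = √((23550 + 243) + 53563) = √(23793 + 53563) = √77356 = 2*√19339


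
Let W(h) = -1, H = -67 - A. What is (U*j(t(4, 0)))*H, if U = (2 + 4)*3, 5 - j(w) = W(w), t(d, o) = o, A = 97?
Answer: -17712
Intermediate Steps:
H = -164 (H = -67 - 1*97 = -67 - 97 = -164)
j(w) = 6 (j(w) = 5 - 1*(-1) = 5 + 1 = 6)
U = 18 (U = 6*3 = 18)
(U*j(t(4, 0)))*H = (18*6)*(-164) = 108*(-164) = -17712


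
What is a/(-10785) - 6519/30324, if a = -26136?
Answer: 80248961/36338260 ≈ 2.2084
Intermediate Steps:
a/(-10785) - 6519/30324 = -26136/(-10785) - 6519/30324 = -26136*(-1/10785) - 6519*1/30324 = 8712/3595 - 2173/10108 = 80248961/36338260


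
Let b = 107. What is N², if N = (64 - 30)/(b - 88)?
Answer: 1156/361 ≈ 3.2022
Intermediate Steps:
N = 34/19 (N = (64 - 30)/(107 - 88) = 34/19 ≈ 1.7895)
N² = (34/19)² = 1156/361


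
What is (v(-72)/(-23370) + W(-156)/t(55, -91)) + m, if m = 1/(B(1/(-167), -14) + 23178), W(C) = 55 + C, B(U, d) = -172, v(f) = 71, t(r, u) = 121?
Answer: -13624372249/16263919155 ≈ -0.83771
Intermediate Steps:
m = 1/23006 (m = 1/(-172 + 23178) = 1/23006 ≈ 4.3467e-5)
(v(-72)/(-23370) + W(-156)/t(55, -91)) + m = (71/(-23370) + (55 - 156)/121) + 1/23006 = (71*(-1/23370) - 101*1/121) + 1/23006 = (-71/23370 - 101/121) + 1/23006 = -2368961/2827770 + 1/23006 = -13624372249/16263919155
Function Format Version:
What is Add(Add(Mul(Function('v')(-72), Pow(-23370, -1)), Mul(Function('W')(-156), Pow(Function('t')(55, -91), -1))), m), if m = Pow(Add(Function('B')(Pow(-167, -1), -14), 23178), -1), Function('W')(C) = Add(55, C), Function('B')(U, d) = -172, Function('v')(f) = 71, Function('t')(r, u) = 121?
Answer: Rational(-13624372249, 16263919155) ≈ -0.83771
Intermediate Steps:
m = Rational(1, 23006) (m = Pow(Add(-172, 23178), -1) = Pow(23006, -1) = Rational(1, 23006) ≈ 4.3467e-5)
Add(Add(Mul(Function('v')(-72), Pow(-23370, -1)), Mul(Function('W')(-156), Pow(Function('t')(55, -91), -1))), m) = Add(Add(Mul(71, Pow(-23370, -1)), Mul(Add(55, -156), Pow(121, -1))), Rational(1, 23006)) = Add(Add(Mul(71, Rational(-1, 23370)), Mul(-101, Rational(1, 121))), Rational(1, 23006)) = Add(Add(Rational(-71, 23370), Rational(-101, 121)), Rational(1, 23006)) = Add(Rational(-2368961, 2827770), Rational(1, 23006)) = Rational(-13624372249, 16263919155)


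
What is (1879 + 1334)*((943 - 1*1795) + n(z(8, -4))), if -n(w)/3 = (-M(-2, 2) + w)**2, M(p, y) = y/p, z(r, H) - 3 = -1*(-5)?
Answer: -3518235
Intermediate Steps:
z(r, H) = 8 (z(r, H) = 3 - 1*(-5) = 3 + 5 = 8)
n(w) = -3*(1 + w)**2 (n(w) = -3*(-2/(-2) + w)**2 = -3*(-2*(-1)/2 + w)**2 = -3*(-1*(-1) + w)**2 = -3*(1 + w)**2)
(1879 + 1334)*((943 - 1*1795) + n(z(8, -4))) = (1879 + 1334)*((943 - 1*1795) - 3*(1 + 8)**2) = 3213*((943 - 1795) - 3*9**2) = 3213*(-852 - 3*81) = 3213*(-852 - 243) = 3213*(-1095) = -3518235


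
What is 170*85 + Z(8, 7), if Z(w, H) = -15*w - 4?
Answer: 14326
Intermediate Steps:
Z(w, H) = -4 - 15*w
170*85 + Z(8, 7) = 170*85 + (-4 - 15*8) = 14450 + (-4 - 120) = 14450 - 124 = 14326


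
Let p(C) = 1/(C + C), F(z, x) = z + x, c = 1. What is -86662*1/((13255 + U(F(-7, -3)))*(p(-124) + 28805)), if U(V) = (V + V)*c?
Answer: -21492176/94546062165 ≈ -0.00022732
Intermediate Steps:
F(z, x) = x + z
U(V) = 2*V (U(V) = (V + V)*1 = (2*V)*1 = 2*V)
p(C) = 1/(2*C)
-86662*1/((13255 + U(F(-7, -3)))*(p(-124) + 28805)) = -86662*1/((13255 + 2*(-3 - 7))*((½)/(-124) + 28805)) = -86662*1/((13255 + 2*(-10))*((½)*(-1/124) + 28805)) = -86662*1/((13255 - 20)*(-1/248 + 28805)) = -86662/((7143639/248)*13235) = -86662/94546062165/248 = -86662*248/94546062165 = -21492176/94546062165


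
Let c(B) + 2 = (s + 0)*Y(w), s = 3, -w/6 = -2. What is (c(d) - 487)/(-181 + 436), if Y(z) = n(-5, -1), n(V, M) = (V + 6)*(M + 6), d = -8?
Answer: -158/85 ≈ -1.8588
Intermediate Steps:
w = 12 (w = -6*(-2) = 12)
n(V, M) = (6 + M)*(6 + V) (n(V, M) = (6 + V)*(6 + M) = (6 + M)*(6 + V))
Y(z) = 5 (Y(z) = 36 + 6*(-1) + 6*(-5) - 1*(-5) = 36 - 6 - 30 + 5 = 5)
c(B) = 13 (c(B) = -2 + (3 + 0)*5 = -2 + 3*5 = -2 + 15 = 13)
(c(d) - 487)/(-181 + 436) = (13 - 487)/(-181 + 436) = -474/255 = -474*1/255 = -158/85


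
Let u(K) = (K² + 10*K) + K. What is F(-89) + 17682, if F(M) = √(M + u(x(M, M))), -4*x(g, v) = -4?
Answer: 17682 + I*√77 ≈ 17682.0 + 8.775*I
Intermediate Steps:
x(g, v) = 1 (x(g, v) = -¼*(-4) = 1)
u(K) = K² + 11*K
F(M) = √(12 + M) (F(M) = √(M + 1*(11 + 1)) = √(M + 1*12) = √(M + 12) = √(12 + M))
F(-89) + 17682 = √(12 - 89) + 17682 = √(-77) + 17682 = I*√77 + 17682 = 17682 + I*√77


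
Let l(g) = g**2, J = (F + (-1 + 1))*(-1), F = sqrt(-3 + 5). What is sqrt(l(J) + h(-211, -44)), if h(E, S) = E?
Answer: I*sqrt(209) ≈ 14.457*I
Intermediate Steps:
F = sqrt(2) ≈ 1.4142
J = -sqrt(2) (J = (sqrt(2) + (-1 + 1))*(-1) = (sqrt(2) + 0)*(-1) = sqrt(2)*(-1) = -sqrt(2) ≈ -1.4142)
sqrt(l(J) + h(-211, -44)) = sqrt((-sqrt(2))**2 - 211) = sqrt(2 - 211) = sqrt(-209) = I*sqrt(209)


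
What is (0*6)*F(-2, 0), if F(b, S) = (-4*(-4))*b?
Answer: 0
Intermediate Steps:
F(b, S) = 16*b
(0*6)*F(-2, 0) = (0*6)*(16*(-2)) = 0*(-32) = 0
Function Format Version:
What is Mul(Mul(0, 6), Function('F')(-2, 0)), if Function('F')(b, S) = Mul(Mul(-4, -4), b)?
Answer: 0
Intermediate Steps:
Function('F')(b, S) = Mul(16, b)
Mul(Mul(0, 6), Function('F')(-2, 0)) = Mul(Mul(0, 6), Mul(16, -2)) = Mul(0, -32) = 0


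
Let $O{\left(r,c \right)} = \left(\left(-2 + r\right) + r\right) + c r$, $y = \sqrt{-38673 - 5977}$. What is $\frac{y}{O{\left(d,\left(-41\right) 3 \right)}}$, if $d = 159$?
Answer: $- \frac{5 i \sqrt{1786}}{19241} \approx - 0.010982 i$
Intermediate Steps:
$y = 5 i \sqrt{1786}$ ($y = \sqrt{-44650} = 5 i \sqrt{1786} \approx 211.31 i$)
$O{\left(r,c \right)} = -2 + 2 r + c r$ ($O{\left(r,c \right)} = \left(-2 + 2 r\right) + c r = -2 + 2 r + c r$)
$\frac{y}{O{\left(d,\left(-41\right) 3 \right)}} = \frac{5 i \sqrt{1786}}{-2 + 2 \cdot 159 + \left(-41\right) 3 \cdot 159} = \frac{5 i \sqrt{1786}}{-2 + 318 - 19557} = \frac{5 i \sqrt{1786}}{-19241} = 5 i \sqrt{1786} \left(- \frac{1}{19241}\right) = - \frac{5 i \sqrt{1786}}{19241}$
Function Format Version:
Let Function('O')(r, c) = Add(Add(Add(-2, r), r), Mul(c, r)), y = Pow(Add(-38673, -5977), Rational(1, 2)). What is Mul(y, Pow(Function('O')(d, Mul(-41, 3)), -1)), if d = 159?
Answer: Mul(Rational(-5, 19241), I, Pow(1786, Rational(1, 2))) ≈ Mul(-0.010982, I)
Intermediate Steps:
y = Mul(5, I, Pow(1786, Rational(1, 2))) (y = Pow(-44650, Rational(1, 2)) = Mul(5, I, Pow(1786, Rational(1, 2))) ≈ Mul(211.31, I))
Function('O')(r, c) = Add(-2, Mul(2, r), Mul(c, r)) (Function('O')(r, c) = Add(Add(-2, Mul(2, r)), Mul(c, r)) = Add(-2, Mul(2, r), Mul(c, r)))
Mul(y, Pow(Function('O')(d, Mul(-41, 3)), -1)) = Mul(Mul(5, I, Pow(1786, Rational(1, 2))), Pow(Add(-2, Mul(2, 159), Mul(Mul(-41, 3), 159)), -1)) = Mul(Mul(5, I, Pow(1786, Rational(1, 2))), Pow(Add(-2, 318, Mul(-123, 159)), -1)) = Mul(Mul(5, I, Pow(1786, Rational(1, 2))), Pow(Add(-2, 318, -19557), -1)) = Mul(Mul(5, I, Pow(1786, Rational(1, 2))), Pow(-19241, -1)) = Mul(Mul(5, I, Pow(1786, Rational(1, 2))), Rational(-1, 19241)) = Mul(Rational(-5, 19241), I, Pow(1786, Rational(1, 2)))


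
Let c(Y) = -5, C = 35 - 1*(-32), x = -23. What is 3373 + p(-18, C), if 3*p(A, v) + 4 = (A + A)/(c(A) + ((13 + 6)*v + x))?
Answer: 4197713/1245 ≈ 3371.7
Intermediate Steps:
C = 67 (C = 35 + 32 = 67)
p(A, v) = -4/3 + 2*A/(3*(-28 + 19*v)) (p(A, v) = -4/3 + ((A + A)/(-5 + ((13 + 6)*v - 23)))/3 = -4/3 + ((2*A)/(-5 + (19*v - 23)))/3 = -4/3 + ((2*A)/(-5 + (-23 + 19*v)))/3 = -4/3 + ((2*A)/(-28 + 19*v))/3 = -4/3 + (2*A/(-28 + 19*v))/3 = -4/3 + 2*A/(3*(-28 + 19*v)))
3373 + p(-18, C) = 3373 + 2*(56 - 18 - 38*67)/(3*(-28 + 19*67)) = 3373 + 2*(56 - 18 - 2546)/(3*(-28 + 1273)) = 3373 + (⅔)*(-2508)/1245 = 3373 + (⅔)*(1/1245)*(-2508) = 3373 - 1672/1245 = 4197713/1245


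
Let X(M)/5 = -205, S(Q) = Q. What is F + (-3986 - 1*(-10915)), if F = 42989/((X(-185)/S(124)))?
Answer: 1771589/1025 ≈ 1728.4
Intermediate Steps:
X(M) = -1025 (X(M) = 5*(-205) = -1025)
F = -5330636/1025 (F = 42989/((-1025/124)) = 42989/((-1025*1/124)) = 42989/(-1025/124) = 42989*(-124/1025) = -5330636/1025 ≈ -5200.6)
F + (-3986 - 1*(-10915)) = -5330636/1025 + (-3986 - 1*(-10915)) = -5330636/1025 + (-3986 + 10915) = -5330636/1025 + 6929 = 1771589/1025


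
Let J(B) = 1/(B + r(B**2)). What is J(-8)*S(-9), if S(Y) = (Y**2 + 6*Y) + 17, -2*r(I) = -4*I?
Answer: 11/30 ≈ 0.36667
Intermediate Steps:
r(I) = 2*I (r(I) = -(-2)*I = 2*I)
J(B) = 1/(B + 2*B**2)
S(Y) = 17 + Y**2 + 6*Y
J(-8)*S(-9) = (1/((-8)*(1 + 2*(-8))))*(17 + (-9)**2 + 6*(-9)) = (-1/(8*(1 - 16)))*(17 + 81 - 54) = -1/8/(-15)*44 = -1/8*(-1/15)*44 = (1/120)*44 = 11/30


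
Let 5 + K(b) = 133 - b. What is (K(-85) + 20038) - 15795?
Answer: 4456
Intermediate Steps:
K(b) = 128 - b (K(b) = -5 + (133 - b) = 128 - b)
(K(-85) + 20038) - 15795 = ((128 - 1*(-85)) + 20038) - 15795 = ((128 + 85) + 20038) - 15795 = (213 + 20038) - 15795 = 20251 - 15795 = 4456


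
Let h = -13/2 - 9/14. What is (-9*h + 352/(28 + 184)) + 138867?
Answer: 51544123/371 ≈ 1.3893e+5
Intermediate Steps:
h = -50/7 (h = -13*½ - 9*1/14 = -13/2 - 9/14 = -50/7 ≈ -7.1429)
(-9*h + 352/(28 + 184)) + 138867 = (-9*(-50/7) + 352/(28 + 184)) + 138867 = (450/7 + 352/212) + 138867 = (450/7 + (1/212)*352) + 138867 = (450/7 + 88/53) + 138867 = 24466/371 + 138867 = 51544123/371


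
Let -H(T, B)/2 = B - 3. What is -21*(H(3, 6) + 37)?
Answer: -651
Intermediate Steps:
H(T, B) = 6 - 2*B (H(T, B) = -2*(B - 3) = -2*(-3 + B) = 6 - 2*B)
-21*(H(3, 6) + 37) = -21*((6 - 2*6) + 37) = -21*((6 - 12) + 37) = -21*(-6 + 37) = -21*31 = -651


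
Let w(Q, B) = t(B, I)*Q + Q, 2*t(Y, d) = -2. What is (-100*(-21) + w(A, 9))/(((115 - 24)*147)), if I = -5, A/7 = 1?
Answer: 100/637 ≈ 0.15699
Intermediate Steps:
A = 7 (A = 7*1 = 7)
t(Y, d) = -1 (t(Y, d) = (1/2)*(-2) = -1)
w(Q, B) = 0 (w(Q, B) = -Q + Q = 0)
(-100*(-21) + w(A, 9))/(((115 - 24)*147)) = (-100*(-21) + 0)/(((115 - 24)*147)) = (2100 + 0)/((91*147)) = 2100/13377 = 2100*(1/13377) = 100/637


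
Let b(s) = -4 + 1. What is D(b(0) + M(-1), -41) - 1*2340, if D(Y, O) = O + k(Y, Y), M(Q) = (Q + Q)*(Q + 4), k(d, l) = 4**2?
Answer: -2365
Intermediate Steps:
k(d, l) = 16
b(s) = -3
M(Q) = 2*Q*(4 + Q) (M(Q) = (2*Q)*(4 + Q) = 2*Q*(4 + Q))
D(Y, O) = 16 + O (D(Y, O) = O + 16 = 16 + O)
D(b(0) + M(-1), -41) - 1*2340 = (16 - 41) - 1*2340 = -25 - 2340 = -2365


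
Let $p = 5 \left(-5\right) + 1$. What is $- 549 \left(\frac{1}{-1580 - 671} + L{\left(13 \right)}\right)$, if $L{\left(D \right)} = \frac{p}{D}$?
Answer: $\frac{29666313}{29263} \approx 1013.8$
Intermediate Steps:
$p = -24$ ($p = -25 + 1 = -24$)
$L{\left(D \right)} = - \frac{24}{D}$
$- 549 \left(\frac{1}{-1580 - 671} + L{\left(13 \right)}\right) = - 549 \left(\frac{1}{-1580 - 671} - \frac{24}{13}\right) = - 549 \left(\frac{1}{-2251} - \frac{24}{13}\right) = - 549 \left(- \frac{1}{2251} - \frac{24}{13}\right) = \left(-549\right) \left(- \frac{54037}{29263}\right) = \frac{29666313}{29263}$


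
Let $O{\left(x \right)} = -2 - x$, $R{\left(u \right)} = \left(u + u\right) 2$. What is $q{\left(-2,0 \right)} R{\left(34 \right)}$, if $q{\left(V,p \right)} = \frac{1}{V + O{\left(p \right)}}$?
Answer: $-34$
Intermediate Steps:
$R{\left(u \right)} = 4 u$ ($R{\left(u \right)} = 2 u 2 = 4 u$)
$q{\left(V,p \right)} = \frac{1}{-2 + V - p}$ ($q{\left(V,p \right)} = \frac{1}{V - \left(2 + p\right)} = \frac{1}{-2 + V - p}$)
$q{\left(-2,0 \right)} R{\left(34 \right)} = - \frac{1}{2 + 0 - -2} \cdot 4 \cdot 34 = - \frac{1}{2 + 0 + 2} \cdot 136 = - \frac{1}{4} \cdot 136 = \left(-1\right) \frac{1}{4} \cdot 136 = \left(- \frac{1}{4}\right) 136 = -34$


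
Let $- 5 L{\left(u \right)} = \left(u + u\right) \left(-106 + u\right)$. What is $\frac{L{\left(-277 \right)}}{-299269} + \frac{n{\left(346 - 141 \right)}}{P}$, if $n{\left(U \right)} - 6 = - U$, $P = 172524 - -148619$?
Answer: $\frac{67842991371}{480540722335} \approx 0.14118$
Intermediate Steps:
$L{\left(u \right)} = - \frac{2 u \left(-106 + u\right)}{5}$ ($L{\left(u \right)} = - \frac{\left(u + u\right) \left(-106 + u\right)}{5} = - \frac{2 u \left(-106 + u\right)}{5}$)
$P = 321143$ ($P = 172524 + 148619 = 321143$)
$n{\left(U \right)} = 6 - U$
$\frac{L{\left(-277 \right)}}{-299269} + \frac{n{\left(346 - 141 \right)}}{P} = \frac{\frac{2}{5} \left(-277\right) \left(106 - -277\right)}{-299269} + \frac{6 - \left(346 - 141\right)}{321143} = \frac{2}{5} \left(-277\right) \left(106 + 277\right) \left(- \frac{1}{299269}\right) + \left(6 - 205\right) \frac{1}{321143} = \frac{2}{5} \left(-277\right) 383 \left(- \frac{1}{299269}\right) + \left(6 - 205\right) \frac{1}{321143} = \left(- \frac{212182}{5}\right) \left(- \frac{1}{299269}\right) - \frac{199}{321143} = \frac{212182}{1496345} - \frac{199}{321143} = \frac{67842991371}{480540722335}$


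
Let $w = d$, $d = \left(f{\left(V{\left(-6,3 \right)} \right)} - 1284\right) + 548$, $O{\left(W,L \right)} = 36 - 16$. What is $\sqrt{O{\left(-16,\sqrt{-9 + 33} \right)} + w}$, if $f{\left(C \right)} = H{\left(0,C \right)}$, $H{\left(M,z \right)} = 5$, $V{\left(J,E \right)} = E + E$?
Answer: $3 i \sqrt{79} \approx 26.665 i$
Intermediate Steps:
$V{\left(J,E \right)} = 2 E$
$f{\left(C \right)} = 5$
$O{\left(W,L \right)} = 20$
$d = -731$ ($d = \left(5 - 1284\right) + 548 = -1279 + 548 = -731$)
$w = -731$
$\sqrt{O{\left(-16,\sqrt{-9 + 33} \right)} + w} = \sqrt{20 - 731} = \sqrt{-711} = 3 i \sqrt{79}$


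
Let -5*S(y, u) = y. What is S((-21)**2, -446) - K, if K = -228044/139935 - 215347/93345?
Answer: -73377837566/870815505 ≈ -84.263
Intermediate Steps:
S(y, u) = -y/5
K = -685617995/174163101 (K = -228044*1/139935 - 215347*1/93345 = -228044/139935 - 215347/93345 = -685617995/174163101 ≈ -3.9366)
S((-21)**2, -446) - K = -1/5*(-21)**2 - 1*(-685617995/174163101) = -1/5*441 + 685617995/174163101 = -441/5 + 685617995/174163101 = -73377837566/870815505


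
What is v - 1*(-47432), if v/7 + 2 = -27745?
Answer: -146797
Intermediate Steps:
v = -194229 (v = -14 + 7*(-27745) = -14 - 194215 = -194229)
v - 1*(-47432) = -194229 - 1*(-47432) = -194229 + 47432 = -146797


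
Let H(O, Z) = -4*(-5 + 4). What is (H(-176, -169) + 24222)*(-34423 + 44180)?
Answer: 236373082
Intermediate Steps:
H(O, Z) = 4 (H(O, Z) = -4*(-1) = 4)
(H(-176, -169) + 24222)*(-34423 + 44180) = (4 + 24222)*(-34423 + 44180) = 24226*9757 = 236373082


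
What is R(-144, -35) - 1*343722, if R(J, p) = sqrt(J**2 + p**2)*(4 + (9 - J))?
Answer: -343722 + 157*sqrt(21961) ≈ -3.2046e+5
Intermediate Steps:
R(J, p) = sqrt(J**2 + p**2)*(13 - J)
R(-144, -35) - 1*343722 = sqrt((-144)**2 + (-35)**2)*(13 - 1*(-144)) - 1*343722 = sqrt(20736 + 1225)*(13 + 144) - 343722 = sqrt(21961)*157 - 343722 = 157*sqrt(21961) - 343722 = -343722 + 157*sqrt(21961)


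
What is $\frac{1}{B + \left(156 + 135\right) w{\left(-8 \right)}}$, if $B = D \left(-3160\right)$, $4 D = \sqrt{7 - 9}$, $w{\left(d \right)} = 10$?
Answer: $\frac{291}{971630} + \frac{79 i \sqrt{2}}{971630} \approx 0.0002995 + 0.00011499 i$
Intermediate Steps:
$D = \frac{i \sqrt{2}}{4}$ ($D = \frac{\sqrt{7 - 9}}{4} = \frac{\sqrt{-2}}{4} = \frac{i \sqrt{2}}{4} \approx 0.35355 i$)
$B = - 790 i \sqrt{2}$ ($B = \frac{i \sqrt{2}}{4} \left(-3160\right) = - 790 i \sqrt{2} \approx - 1117.2 i$)
$\frac{1}{B + \left(156 + 135\right) w{\left(-8 \right)}} = \frac{1}{- 790 i \sqrt{2} + \left(156 + 135\right) 10} = \frac{1}{- 790 i \sqrt{2} + 291 \cdot 10} = \frac{1}{- 790 i \sqrt{2} + 2910} = \frac{1}{2910 - 790 i \sqrt{2}}$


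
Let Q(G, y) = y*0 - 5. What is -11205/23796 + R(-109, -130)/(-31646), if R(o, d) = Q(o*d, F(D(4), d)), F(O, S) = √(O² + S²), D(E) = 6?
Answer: -19693025/41836012 ≈ -0.47072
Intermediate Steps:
Q(G, y) = -5 (Q(G, y) = 0 - 5 = -5)
R(o, d) = -5
-11205/23796 + R(-109, -130)/(-31646) = -11205/23796 - 5/(-31646) = -11205*1/23796 - 5*(-1/31646) = -1245/2644 + 5/31646 = -19693025/41836012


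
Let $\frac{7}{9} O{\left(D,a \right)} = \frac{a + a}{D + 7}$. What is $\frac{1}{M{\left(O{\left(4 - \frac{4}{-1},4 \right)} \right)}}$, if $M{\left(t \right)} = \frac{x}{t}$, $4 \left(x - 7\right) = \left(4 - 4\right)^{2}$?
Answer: $\frac{24}{245} \approx 0.097959$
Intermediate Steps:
$x = 7$ ($x = 7 + \frac{\left(4 - 4\right)^{2}}{4} = 7 + \frac{0^{2}}{4} = 7 + \frac{1}{4} \cdot 0 = 7 + 0 = 7$)
$O{\left(D,a \right)} = \frac{18 a}{7 \left(7 + D\right)}$ ($O{\left(D,a \right)} = \frac{9 \frac{a + a}{D + 7}}{7} = \frac{9 \frac{2 a}{7 + D}}{7} = \frac{18 a}{7 \left(7 + D\right)}$)
$M{\left(t \right)} = \frac{7}{t}$
$\frac{1}{M{\left(O{\left(4 - \frac{4}{-1},4 \right)} \right)}} = \frac{1}{7 \frac{1}{\frac{18}{7} \cdot 4 \frac{1}{7 + \left(4 - \frac{4}{-1}\right)}}} = \frac{1}{7 \frac{1}{\frac{18}{7} \cdot 4 \frac{1}{7 + \left(4 - 4 \left(-1\right)\right)}}} = \frac{1}{7 \frac{1}{\frac{18}{7} \cdot 4 \frac{1}{7 + \left(4 - -4\right)}}} = \frac{1}{7 \frac{1}{\frac{18}{7} \cdot 4 \frac{1}{7 + \left(4 + 4\right)}}} = \frac{1}{7 \frac{1}{\frac{18}{7} \cdot 4 \frac{1}{7 + 8}}} = \frac{1}{7 \frac{1}{\frac{18}{7} \cdot 4 \cdot \frac{1}{15}}} = \frac{1}{7 \frac{1}{\frac{24}{35}}} = \frac{1}{7 \cdot \frac{35}{24}} = \frac{1}{\frac{245}{24}} = \frac{24}{245}$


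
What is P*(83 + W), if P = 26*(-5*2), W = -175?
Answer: 23920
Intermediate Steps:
P = -260 (P = 26*(-10) = -260)
P*(83 + W) = -260*(83 - 175) = -260*(-92) = 23920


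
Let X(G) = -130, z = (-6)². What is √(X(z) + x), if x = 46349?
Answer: √46219 ≈ 214.99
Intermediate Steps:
z = 36
√(X(z) + x) = √(-130 + 46349) = √46219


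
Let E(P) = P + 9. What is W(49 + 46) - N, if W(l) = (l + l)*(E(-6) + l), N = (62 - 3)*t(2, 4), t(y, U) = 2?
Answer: 18502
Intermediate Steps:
E(P) = 9 + P
N = 118 (N = (62 - 3)*2 = 59*2 = 118)
W(l) = 2*l*(3 + l) (W(l) = (l + l)*((9 - 6) + l) = (2*l)*(3 + l) = 2*l*(3 + l))
W(49 + 46) - N = 2*(49 + 46)*(3 + (49 + 46)) - 1*118 = 2*95*(3 + 95) - 118 = 2*95*98 - 118 = 18620 - 118 = 18502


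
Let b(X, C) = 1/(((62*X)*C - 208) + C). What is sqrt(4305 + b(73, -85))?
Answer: 11*sqrt(5273707183502)/385003 ≈ 65.613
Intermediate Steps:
b(X, C) = 1/(-208 + C + 62*C*X) (b(X, C) = 1/((62*C*X - 208) + C) = 1/((-208 + 62*C*X) + C) = 1/(-208 + C + 62*C*X))
sqrt(4305 + b(73, -85)) = sqrt(4305 + 1/(-208 - 85 + 62*(-85)*73)) = sqrt(4305 + 1/(-208 - 85 - 384710)) = sqrt(4305 + 1/(-385003)) = sqrt(4305 - 1/385003) = sqrt(1657437914/385003) = 11*sqrt(5273707183502)/385003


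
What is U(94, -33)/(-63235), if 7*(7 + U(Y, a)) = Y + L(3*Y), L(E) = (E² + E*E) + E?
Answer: -31875/88529 ≈ -0.36005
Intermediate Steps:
L(E) = E + 2*E² (L(E) = (E² + E²) + E = 2*E² + E = E + 2*E²)
U(Y, a) = -7 + Y/7 + 3*Y*(1 + 6*Y)/7 (U(Y, a) = -7 + (Y + (3*Y)*(1 + 2*(3*Y)))/7 = -7 + (Y + (3*Y)*(1 + 6*Y))/7 = -7 + (Y + 3*Y*(1 + 6*Y))/7 = -7 + (Y/7 + 3*Y*(1 + 6*Y)/7) = -7 + Y/7 + 3*Y*(1 + 6*Y)/7)
U(94, -33)/(-63235) = (-7 + (4/7)*94 + (18/7)*94²)/(-63235) = (-7 + 376/7 + (18/7)*8836)*(-1/63235) = (-7 + 376/7 + 159048/7)*(-1/63235) = (159375/7)*(-1/63235) = -31875/88529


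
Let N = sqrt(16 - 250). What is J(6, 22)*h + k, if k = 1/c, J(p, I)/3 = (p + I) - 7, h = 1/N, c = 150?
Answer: 1/150 - 21*I*sqrt(26)/26 ≈ 0.0066667 - 4.1184*I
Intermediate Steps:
N = 3*I*sqrt(26) (N = sqrt(-234) = 3*I*sqrt(26) ≈ 15.297*I)
h = -I*sqrt(26)/78 (h = 1/(3*I*sqrt(26)) = -I*sqrt(26)/78 ≈ -0.065372*I)
J(p, I) = -21 + 3*I + 3*p (J(p, I) = 3*((p + I) - 7) = 3*((I + p) - 7) = 3*(-7 + I + p) = -21 + 3*I + 3*p)
k = 1/150 ≈ 0.0066667
J(6, 22)*h + k = (-21 + 3*22 + 3*6)*(-I*sqrt(26)/78) + 1/150 = (-21 + 66 + 18)*(-I*sqrt(26)/78) + 1/150 = 63*(-I*sqrt(26)/78) + 1/150 = -21*I*sqrt(26)/26 + 1/150 = 1/150 - 21*I*sqrt(26)/26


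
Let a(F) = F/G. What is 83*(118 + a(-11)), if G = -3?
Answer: 30295/3 ≈ 10098.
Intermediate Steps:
a(F) = -F/3 (a(F) = F/(-3) = F*(-⅓) = -F/3)
83*(118 + a(-11)) = 83*(118 - ⅓*(-11)) = 83*(118 + 11/3) = 83*(365/3) = 30295/3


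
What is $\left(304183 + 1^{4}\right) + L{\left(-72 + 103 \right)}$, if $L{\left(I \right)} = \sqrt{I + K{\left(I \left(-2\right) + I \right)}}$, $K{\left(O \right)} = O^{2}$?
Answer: $304184 + 4 \sqrt{62} \approx 3.0422 \cdot 10^{5}$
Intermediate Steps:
$L{\left(I \right)} = \sqrt{I + I^{2}}$ ($L{\left(I \right)} = \sqrt{I + \left(I \left(-2\right) + I\right)^{2}} = \sqrt{I + \left(- 2 I + I\right)^{2}} = \sqrt{I + \left(- I\right)^{2}} = \sqrt{I + I^{2}}$)
$\left(304183 + 1^{4}\right) + L{\left(-72 + 103 \right)} = \left(304183 + 1^{4}\right) + \sqrt{\left(-72 + 103\right) \left(1 + \left(-72 + 103\right)\right)} = \left(304183 + 1\right) + \sqrt{31 \left(1 + 31\right)} = 304184 + \sqrt{31 \cdot 32} = 304184 + \sqrt{992} = 304184 + 4 \sqrt{62}$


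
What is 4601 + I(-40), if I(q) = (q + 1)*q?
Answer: 6161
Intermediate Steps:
I(q) = q*(1 + q) (I(q) = (1 + q)*q = q*(1 + q))
4601 + I(-40) = 4601 - 40*(1 - 40) = 4601 - 40*(-39) = 4601 + 1560 = 6161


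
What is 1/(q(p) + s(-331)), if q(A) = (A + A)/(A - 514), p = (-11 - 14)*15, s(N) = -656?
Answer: -889/582434 ≈ -0.0015264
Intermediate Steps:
p = -375 (p = -25*15 = -375)
q(A) = 2*A/(-514 + A) (q(A) = (2*A)/(-514 + A) = 2*A/(-514 + A))
1/(q(p) + s(-331)) = 1/(2*(-375)/(-514 - 375) - 656) = 1/(2*(-375)/(-889) - 656) = 1/(2*(-375)*(-1/889) - 656) = 1/(750/889 - 656) = 1/(-582434/889) = -889/582434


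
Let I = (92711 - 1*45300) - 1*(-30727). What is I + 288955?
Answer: 367093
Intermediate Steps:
I = 78138 (I = (92711 - 45300) + 30727 = 47411 + 30727 = 78138)
I + 288955 = 78138 + 288955 = 367093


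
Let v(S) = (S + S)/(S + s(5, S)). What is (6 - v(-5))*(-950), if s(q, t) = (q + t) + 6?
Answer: -15200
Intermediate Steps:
s(q, t) = 6 + q + t
v(S) = 2*S/(11 + 2*S) (v(S) = (S + S)/(S + (6 + 5 + S)) = (2*S)/(S + (11 + S)) = (2*S)/(11 + 2*S) = 2*S/(11 + 2*S))
(6 - v(-5))*(-950) = (6 - 2*(-5)/(11 + 2*(-5)))*(-950) = (6 - 2*(-5)/(11 - 10))*(-950) = (6 - 2*(-5)/1)*(-950) = (6 - 2*(-5))*(-950) = (6 - 1*(-10))*(-950) = (6 + 10)*(-950) = 16*(-950) = -15200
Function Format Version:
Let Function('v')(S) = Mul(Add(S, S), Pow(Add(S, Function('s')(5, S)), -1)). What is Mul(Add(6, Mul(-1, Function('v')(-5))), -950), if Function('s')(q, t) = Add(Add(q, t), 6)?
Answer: -15200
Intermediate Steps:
Function('s')(q, t) = Add(6, q, t)
Function('v')(S) = Mul(2, S, Pow(Add(11, Mul(2, S)), -1)) (Function('v')(S) = Mul(Add(S, S), Pow(Add(S, Add(6, 5, S)), -1)) = Mul(Mul(2, S), Pow(Add(S, Add(11, S)), -1)) = Mul(Mul(2, S), Pow(Add(11, Mul(2, S)), -1)) = Mul(2, S, Pow(Add(11, Mul(2, S)), -1)))
Mul(Add(6, Mul(-1, Function('v')(-5))), -950) = Mul(Add(6, Mul(-1, Mul(2, -5, Pow(Add(11, Mul(2, -5)), -1)))), -950) = Mul(Add(6, Mul(-1, Mul(2, -5, Pow(Add(11, -10), -1)))), -950) = Mul(Add(6, Mul(-1, Mul(2, -5, Pow(1, -1)))), -950) = Mul(Add(6, Mul(-1, Mul(2, -5, 1))), -950) = Mul(Add(6, Mul(-1, -10)), -950) = Mul(Add(6, 10), -950) = Mul(16, -950) = -15200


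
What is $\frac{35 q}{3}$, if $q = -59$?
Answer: $- \frac{2065}{3} \approx -688.33$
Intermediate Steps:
$\frac{35 q}{3} = \frac{35 \left(-59\right)}{3} = \left(-2065\right) \frac{1}{3} = - \frac{2065}{3}$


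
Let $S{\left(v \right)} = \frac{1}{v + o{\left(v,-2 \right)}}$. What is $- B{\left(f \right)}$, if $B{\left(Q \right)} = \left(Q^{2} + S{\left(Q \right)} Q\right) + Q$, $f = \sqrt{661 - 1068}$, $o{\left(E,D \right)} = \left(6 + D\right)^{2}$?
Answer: $\frac{- 6919 i + 390 \sqrt{407}}{\sqrt{407} - 16 i} \approx 406.39 - 20.661 i$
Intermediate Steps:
$S{\left(v \right)} = \frac{1}{16 + v}$ ($S{\left(v \right)} = \frac{1}{v + \left(6 - 2\right)^{2}} = \frac{1}{v + 4^{2}} = \frac{1}{v + 16} = \frac{1}{16 + v}$)
$f = i \sqrt{407}$ ($f = \sqrt{-407} = i \sqrt{407} \approx 20.174 i$)
$B{\left(Q \right)} = Q + Q^{2} + \frac{Q}{16 + Q}$ ($B{\left(Q \right)} = \left(Q^{2} + \frac{Q}{16 + Q}\right) + Q = Q + Q^{2} + \frac{Q}{16 + Q}$)
$- B{\left(f \right)} = - \frac{i \sqrt{407} \left(1 + \left(1 + i \sqrt{407}\right) \left(16 + i \sqrt{407}\right)\right)}{16 + i \sqrt{407}}$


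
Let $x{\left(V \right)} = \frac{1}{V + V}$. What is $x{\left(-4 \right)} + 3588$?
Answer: $\frac{28703}{8} \approx 3587.9$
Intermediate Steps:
$x{\left(V \right)} = \frac{1}{2 V}$
$x{\left(-4 \right)} + 3588 = \frac{1}{2 \left(-4\right)} + 3588 = \frac{1}{2} \left(- \frac{1}{4}\right) + 3588 = - \frac{1}{8} + 3588 = \frac{28703}{8}$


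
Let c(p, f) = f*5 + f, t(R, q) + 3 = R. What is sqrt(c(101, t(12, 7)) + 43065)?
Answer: 3*sqrt(4791) ≈ 207.65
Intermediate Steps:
t(R, q) = -3 + R
c(p, f) = 6*f (c(p, f) = 5*f + f = 6*f)
sqrt(c(101, t(12, 7)) + 43065) = sqrt(6*(-3 + 12) + 43065) = sqrt(6*9 + 43065) = sqrt(54 + 43065) = sqrt(43119) = 3*sqrt(4791)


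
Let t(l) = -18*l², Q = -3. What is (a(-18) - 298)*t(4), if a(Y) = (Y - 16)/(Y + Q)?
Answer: 597504/7 ≈ 85358.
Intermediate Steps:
a(Y) = (-16 + Y)/(-3 + Y) (a(Y) = (Y - 16)/(Y - 3) = (-16 + Y)/(-3 + Y))
(a(-18) - 298)*t(4) = ((-16 - 18)/(-3 - 18) - 298)*(-18*4²) = (-34/(-21) - 298)*(-18*16) = (-1/21*(-34) - 298)*(-288) = (34/21 - 298)*(-288) = -6224/21*(-288) = 597504/7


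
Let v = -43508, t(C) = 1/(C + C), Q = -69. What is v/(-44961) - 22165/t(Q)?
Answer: 137525401478/44961 ≈ 3.0588e+6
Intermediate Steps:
t(C) = 1/(2*C)
v/(-44961) - 22165/t(Q) = -43508/(-44961) - 22165/((1/2)/(-69)) = -43508*(-1/44961) - 22165/((1/2)*(-1/69)) = 43508/44961 - 22165/(-1/138) = 43508/44961 - 22165*(-138) = 43508/44961 + 3058770 = 137525401478/44961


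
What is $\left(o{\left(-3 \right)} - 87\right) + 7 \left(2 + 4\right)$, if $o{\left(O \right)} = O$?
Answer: $-48$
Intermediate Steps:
$\left(o{\left(-3 \right)} - 87\right) + 7 \left(2 + 4\right) = \left(-3 - 87\right) + 7 \left(2 + 4\right) = -90 + 7 \cdot 6 = -90 + 42 = -48$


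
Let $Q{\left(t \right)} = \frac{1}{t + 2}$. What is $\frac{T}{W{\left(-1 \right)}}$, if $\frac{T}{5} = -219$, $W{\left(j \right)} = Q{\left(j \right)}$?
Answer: $-1095$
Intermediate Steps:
$Q{\left(t \right)} = \frac{1}{2 + t}$
$W{\left(j \right)} = \frac{1}{2 + j}$
$T = -1095$ ($T = 5 \left(-219\right) = -1095$)
$\frac{T}{W{\left(-1 \right)}} = - \frac{1095}{\frac{1}{2 - 1}} = - \frac{1095}{1^{-1}} = - \frac{1095}{1} = \left(-1095\right) 1 = -1095$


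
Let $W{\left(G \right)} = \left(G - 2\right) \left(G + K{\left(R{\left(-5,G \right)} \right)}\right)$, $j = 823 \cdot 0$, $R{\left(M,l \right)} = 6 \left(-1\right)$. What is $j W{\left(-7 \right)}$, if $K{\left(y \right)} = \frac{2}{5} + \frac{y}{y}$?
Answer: $0$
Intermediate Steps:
$R{\left(M,l \right)} = -6$
$K{\left(y \right)} = \frac{7}{5}$ ($K{\left(y \right)} = 2 \cdot \frac{1}{5} + 1 = \frac{2}{5} + 1 = \frac{7}{5}$)
$j = 0$
$W{\left(G \right)} = \left(-2 + G\right) \left(\frac{7}{5} + G\right)$ ($W{\left(G \right)} = \left(G - 2\right) \left(G + \frac{7}{5}\right) = \left(-2 + G\right) \left(\frac{7}{5} + G\right)$)
$j W{\left(-7 \right)} = 0 \left(- \frac{14}{5} + \left(-7\right)^{2} - - \frac{21}{5}\right) = 0 \left(- \frac{14}{5} + 49 + \frac{21}{5}\right) = 0 \cdot \frac{252}{5} = 0$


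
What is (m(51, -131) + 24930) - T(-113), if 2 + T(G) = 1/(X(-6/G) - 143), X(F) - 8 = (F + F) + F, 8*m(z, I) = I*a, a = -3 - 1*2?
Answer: 3049092211/121896 ≈ 25014.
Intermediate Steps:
a = -5 (a = -3 - 2 = -5)
m(z, I) = -5*I/8 (m(z, I) = (I*(-5))/8 = (-5*I)/8 = -5*I/8)
X(F) = 8 + 3*F (X(F) = 8 + ((F + F) + F) = 8 + (2*F + F) = 8 + 3*F)
T(G) = -2 + 1/(-135 - 18/G) (T(G) = -2 + 1/((8 + 3*(-6/G)) - 143) = -2 + 1/((8 - 18/G) - 143) = -2 + 1/(-135 - 18/G))
(m(51, -131) + 24930) - T(-113) = (-5/8*(-131) + 24930) - (36 + 271*(-113))/(9*(-2 - 15*(-113))) = (655/8 + 24930) - (36 - 30623)/(9*(-2 + 1695)) = 200095/8 - (-30587)/(9*1693) = 200095/8 - 1*(-30587/15237) = 200095/8 + 30587/15237 = 3049092211/121896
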